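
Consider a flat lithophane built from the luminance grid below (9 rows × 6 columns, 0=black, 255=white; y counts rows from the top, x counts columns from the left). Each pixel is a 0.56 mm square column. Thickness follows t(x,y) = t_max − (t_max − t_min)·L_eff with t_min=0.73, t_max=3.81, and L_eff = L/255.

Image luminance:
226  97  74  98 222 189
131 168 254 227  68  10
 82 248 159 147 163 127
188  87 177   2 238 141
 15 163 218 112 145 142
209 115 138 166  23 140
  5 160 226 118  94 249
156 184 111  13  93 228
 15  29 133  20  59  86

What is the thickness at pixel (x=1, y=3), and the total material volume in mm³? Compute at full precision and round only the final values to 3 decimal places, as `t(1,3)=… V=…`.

span = t_max - t_min = 3.81 - 0.73 = 3.080
L(1,3) = 87, L_eff = 87/255 = 0.341176
t(1,3) = 3.81 - 3.080·0.341176 = 2.759
Σt over all 9·6 pixels = 1531633/12750 ≈ 120.1280784
V = pitch²·Σt = 0.56²·1531633/12750 = 37.672

t(1,3)=2.759 V=37.672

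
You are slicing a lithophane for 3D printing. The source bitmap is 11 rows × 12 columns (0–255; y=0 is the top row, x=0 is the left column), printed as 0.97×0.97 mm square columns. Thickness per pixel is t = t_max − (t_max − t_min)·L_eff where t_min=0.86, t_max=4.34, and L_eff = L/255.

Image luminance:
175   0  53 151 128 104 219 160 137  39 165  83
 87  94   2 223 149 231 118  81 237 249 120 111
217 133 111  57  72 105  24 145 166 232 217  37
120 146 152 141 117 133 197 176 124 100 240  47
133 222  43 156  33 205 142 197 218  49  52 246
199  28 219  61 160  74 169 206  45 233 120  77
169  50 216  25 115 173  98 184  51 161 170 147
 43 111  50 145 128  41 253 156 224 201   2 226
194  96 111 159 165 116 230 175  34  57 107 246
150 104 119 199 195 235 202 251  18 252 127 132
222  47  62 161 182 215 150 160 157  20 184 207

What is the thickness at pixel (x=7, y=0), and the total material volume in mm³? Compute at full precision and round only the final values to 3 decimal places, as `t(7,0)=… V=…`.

t(7,0)=2.156 V=305.428

span = t_max - t_min = 4.34 - 0.86 = 3.480
L(7,0) = 160, L_eff = 160/255 = 0.627451
t(7,0) = 4.34 - 3.480·0.627451 = 2.156
Σt over all 11·12 pixels = 689802/2125 ≈ 324.6127059
V = pitch²·Σt = 0.97²·689802/2125 = 305.428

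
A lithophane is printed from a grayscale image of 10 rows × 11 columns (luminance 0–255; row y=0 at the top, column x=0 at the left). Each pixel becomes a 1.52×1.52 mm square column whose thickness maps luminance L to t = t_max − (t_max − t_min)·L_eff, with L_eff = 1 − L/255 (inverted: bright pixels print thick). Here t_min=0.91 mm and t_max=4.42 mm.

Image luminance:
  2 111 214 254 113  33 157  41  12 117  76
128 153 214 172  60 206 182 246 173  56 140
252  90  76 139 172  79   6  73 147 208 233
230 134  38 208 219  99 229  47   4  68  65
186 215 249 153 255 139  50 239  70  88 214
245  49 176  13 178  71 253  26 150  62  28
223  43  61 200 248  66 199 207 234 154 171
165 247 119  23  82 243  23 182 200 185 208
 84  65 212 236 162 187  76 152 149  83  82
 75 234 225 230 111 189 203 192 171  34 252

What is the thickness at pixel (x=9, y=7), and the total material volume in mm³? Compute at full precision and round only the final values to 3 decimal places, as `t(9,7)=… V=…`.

span = t_max - t_min = 4.42 - 0.91 = 3.510
L(9,7) = 185, L_eff = 1 - 185/255 = 0.274510 (inverted)
t(9,7) = 4.42 - 3.510·0.274510 = 3.456
Σt over all 10·11 pixels = 1342237/4250 ≈ 315.8204706
V = pitch²·Σt = 1.52²·1342237/4250 = 729.672

t(9,7)=3.456 V=729.672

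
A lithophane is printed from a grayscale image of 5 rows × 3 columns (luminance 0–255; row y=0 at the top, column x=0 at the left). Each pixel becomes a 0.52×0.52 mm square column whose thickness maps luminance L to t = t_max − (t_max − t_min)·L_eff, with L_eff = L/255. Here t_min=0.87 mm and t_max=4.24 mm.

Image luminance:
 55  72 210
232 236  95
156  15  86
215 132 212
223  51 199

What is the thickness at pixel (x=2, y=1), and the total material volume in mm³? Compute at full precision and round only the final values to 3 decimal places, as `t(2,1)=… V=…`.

t(2,1)=2.985 V=9.375

span = t_max - t_min = 4.24 - 0.87 = 3.370
L(2,1) = 95, L_eff = 95/255 = 0.372549
t(2,1) = 4.24 - 3.370·0.372549 = 2.985
Σt over all 5·3 pixels = 884107/25500 ≈ 34.6708627
V = pitch²·Σt = 0.52²·884107/25500 = 9.375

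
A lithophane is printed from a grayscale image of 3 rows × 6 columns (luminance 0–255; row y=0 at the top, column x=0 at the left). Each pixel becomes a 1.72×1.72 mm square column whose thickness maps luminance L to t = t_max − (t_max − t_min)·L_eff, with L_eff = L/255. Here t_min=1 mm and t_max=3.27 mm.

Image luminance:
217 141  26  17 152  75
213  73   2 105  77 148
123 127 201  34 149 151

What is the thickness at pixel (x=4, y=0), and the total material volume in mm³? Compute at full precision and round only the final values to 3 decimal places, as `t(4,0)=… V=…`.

t(4,0)=1.917 V=120.644

span = t_max - t_min = 3.27 - 1 = 2.270
L(4,0) = 152, L_eff = 152/255 = 0.596078
t(4,0) = 3.27 - 2.270·0.596078 = 1.917
Σt over all 3·6 pixels = 346631/8500 ≈ 40.7801176
V = pitch²·Σt = 1.72²·346631/8500 = 120.644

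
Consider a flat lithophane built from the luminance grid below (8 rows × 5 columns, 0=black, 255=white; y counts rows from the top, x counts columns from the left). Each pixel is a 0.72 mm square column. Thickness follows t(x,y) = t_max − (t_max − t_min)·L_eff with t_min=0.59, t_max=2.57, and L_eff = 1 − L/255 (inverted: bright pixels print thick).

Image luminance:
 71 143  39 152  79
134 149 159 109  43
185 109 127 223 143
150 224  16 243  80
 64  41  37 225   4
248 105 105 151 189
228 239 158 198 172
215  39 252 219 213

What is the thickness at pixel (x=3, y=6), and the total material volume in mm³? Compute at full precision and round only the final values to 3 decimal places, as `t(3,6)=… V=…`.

t(3,6)=2.127 V=35.098

span = t_max - t_min = 2.57 - 0.59 = 1.980
L(3,6) = 198, L_eff = 1 - 198/255 = 0.223529 (inverted)
t(3,6) = 2.57 - 1.980·0.223529 = 2.127
Σt over all 8·5 pixels = 28774/425 ≈ 67.7035294
V = pitch²·Σt = 0.72²·28774/425 = 35.098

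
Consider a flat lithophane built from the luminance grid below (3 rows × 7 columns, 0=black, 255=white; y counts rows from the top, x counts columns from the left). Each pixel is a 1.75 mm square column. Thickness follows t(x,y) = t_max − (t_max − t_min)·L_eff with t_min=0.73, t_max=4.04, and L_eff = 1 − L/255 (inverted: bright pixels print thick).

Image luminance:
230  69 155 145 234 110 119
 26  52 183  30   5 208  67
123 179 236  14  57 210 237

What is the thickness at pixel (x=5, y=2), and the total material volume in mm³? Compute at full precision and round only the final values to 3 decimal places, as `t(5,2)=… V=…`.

t(5,2)=3.456 V=153.842

span = t_max - t_min = 4.04 - 0.73 = 3.310
L(5,2) = 210, L_eff = 1 - 210/255 = 0.176471 (inverted)
t(5,2) = 4.04 - 3.310·0.176471 = 3.456
Σt over all 3·7 pixels = 640487/12750 ≈ 50.2342745
V = pitch²·Σt = 1.75²·640487/12750 = 153.842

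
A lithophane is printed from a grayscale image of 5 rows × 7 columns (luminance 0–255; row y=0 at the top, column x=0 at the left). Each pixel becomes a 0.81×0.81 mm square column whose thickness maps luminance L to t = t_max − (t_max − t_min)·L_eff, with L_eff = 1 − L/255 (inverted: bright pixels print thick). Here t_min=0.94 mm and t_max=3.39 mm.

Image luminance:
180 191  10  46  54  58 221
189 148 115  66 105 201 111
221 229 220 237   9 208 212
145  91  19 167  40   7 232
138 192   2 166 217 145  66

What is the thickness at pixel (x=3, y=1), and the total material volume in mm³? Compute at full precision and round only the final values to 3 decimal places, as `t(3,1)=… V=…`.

t(3,1)=1.574 V=50.948

span = t_max - t_min = 3.39 - 0.94 = 2.450
L(3,1) = 66, L_eff = 1 - 66/255 = 0.741176 (inverted)
t(3,1) = 3.39 - 2.450·0.741176 = 1.574
Σt over all 5·7 pixels = 5824/75 ≈ 77.6533333
V = pitch²·Σt = 0.81²·5824/75 = 50.948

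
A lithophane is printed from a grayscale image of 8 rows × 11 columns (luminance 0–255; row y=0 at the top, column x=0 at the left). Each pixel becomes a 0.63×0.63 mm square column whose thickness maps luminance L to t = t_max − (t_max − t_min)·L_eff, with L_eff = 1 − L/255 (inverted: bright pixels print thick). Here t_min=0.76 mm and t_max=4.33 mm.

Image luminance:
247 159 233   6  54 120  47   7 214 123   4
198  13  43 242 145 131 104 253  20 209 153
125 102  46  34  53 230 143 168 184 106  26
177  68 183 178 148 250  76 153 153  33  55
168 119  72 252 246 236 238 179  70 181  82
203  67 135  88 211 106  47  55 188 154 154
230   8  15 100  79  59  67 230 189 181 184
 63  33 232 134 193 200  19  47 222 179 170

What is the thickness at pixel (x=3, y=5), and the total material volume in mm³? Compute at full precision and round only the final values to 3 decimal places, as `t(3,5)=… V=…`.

t(3,5)=1.992 V=90.451

span = t_max - t_min = 4.33 - 0.76 = 3.570
L(3,5) = 88, L_eff = 1 - 88/255 = 0.654902 (inverted)
t(3,5) = 4.33 - 3.570·0.654902 = 1.992
Σt over all 8·11 pixels = 227.894
V = pitch²·Σt = 0.63²·227.894 = 90.451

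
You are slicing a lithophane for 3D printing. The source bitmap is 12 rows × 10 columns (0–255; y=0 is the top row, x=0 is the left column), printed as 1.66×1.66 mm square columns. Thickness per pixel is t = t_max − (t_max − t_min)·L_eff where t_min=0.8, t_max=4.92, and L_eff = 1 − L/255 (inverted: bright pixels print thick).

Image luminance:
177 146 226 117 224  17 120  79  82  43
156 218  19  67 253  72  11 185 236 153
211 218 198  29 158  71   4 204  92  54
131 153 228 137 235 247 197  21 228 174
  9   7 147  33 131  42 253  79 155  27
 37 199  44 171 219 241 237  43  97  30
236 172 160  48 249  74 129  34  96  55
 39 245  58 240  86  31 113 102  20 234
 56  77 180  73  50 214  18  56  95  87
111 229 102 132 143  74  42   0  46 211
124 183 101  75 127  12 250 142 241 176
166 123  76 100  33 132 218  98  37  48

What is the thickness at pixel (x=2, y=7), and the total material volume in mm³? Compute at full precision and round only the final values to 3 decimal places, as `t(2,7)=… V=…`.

t(2,7)=1.737 V=917.718

span = t_max - t_min = 4.92 - 0.8 = 4.120
L(2,7) = 58, L_eff = 1 - 58/255 = 0.772549 (inverted)
t(2,7) = 4.92 - 4.120·0.772549 = 1.737
Σt over all 12·10 pixels = 124889/375 ≈ 333.0373333
V = pitch²·Σt = 1.66²·124889/375 = 917.718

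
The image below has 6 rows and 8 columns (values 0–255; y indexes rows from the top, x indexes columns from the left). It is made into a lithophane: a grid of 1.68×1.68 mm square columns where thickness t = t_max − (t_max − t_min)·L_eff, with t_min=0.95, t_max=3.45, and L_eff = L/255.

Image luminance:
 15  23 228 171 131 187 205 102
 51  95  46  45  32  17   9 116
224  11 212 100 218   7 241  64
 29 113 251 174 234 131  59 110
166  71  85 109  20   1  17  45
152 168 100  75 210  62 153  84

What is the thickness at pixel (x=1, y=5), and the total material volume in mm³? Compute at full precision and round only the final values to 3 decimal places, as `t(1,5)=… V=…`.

span = t_max - t_min = 3.45 - 0.95 = 2.500
L(1,5) = 168, L_eff = 168/255 = 0.658824
t(1,5) = 3.45 - 2.500·0.658824 = 1.803
Σt over all 6·8 pixels = 19537/170 ≈ 114.9235294
V = pitch²·Σt = 1.68²·19537/170 = 324.360

t(1,5)=1.803 V=324.360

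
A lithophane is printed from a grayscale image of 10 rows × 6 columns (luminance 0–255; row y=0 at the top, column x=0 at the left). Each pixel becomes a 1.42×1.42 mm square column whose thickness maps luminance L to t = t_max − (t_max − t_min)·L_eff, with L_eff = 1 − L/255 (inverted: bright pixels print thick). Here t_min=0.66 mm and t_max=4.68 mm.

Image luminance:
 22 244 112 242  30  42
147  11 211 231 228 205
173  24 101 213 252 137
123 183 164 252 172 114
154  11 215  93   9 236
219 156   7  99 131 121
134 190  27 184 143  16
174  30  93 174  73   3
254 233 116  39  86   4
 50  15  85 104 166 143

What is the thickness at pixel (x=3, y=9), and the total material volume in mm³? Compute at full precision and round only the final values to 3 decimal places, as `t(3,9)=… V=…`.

t(3,9)=2.300 V=322.074

span = t_max - t_min = 4.68 - 0.66 = 4.020
L(3,9) = 104, L_eff = 1 - 104/255 = 0.592157 (inverted)
t(3,9) = 4.68 - 4.020·0.592157 = 2.300
Σt over all 10·6 pixels = 67884/425 ≈ 159.7270588
V = pitch²·Σt = 1.42²·67884/425 = 322.074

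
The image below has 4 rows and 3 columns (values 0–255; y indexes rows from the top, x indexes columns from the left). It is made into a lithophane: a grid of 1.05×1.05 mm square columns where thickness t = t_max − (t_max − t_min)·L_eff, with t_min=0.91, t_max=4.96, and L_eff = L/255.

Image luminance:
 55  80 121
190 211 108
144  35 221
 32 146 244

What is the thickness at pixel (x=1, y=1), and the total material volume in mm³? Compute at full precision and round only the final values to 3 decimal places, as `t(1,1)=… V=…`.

span = t_max - t_min = 4.96 - 0.91 = 4.050
L(1,1) = 211, L_eff = 211/255 = 0.827451
t(1,1) = 4.96 - 4.050·0.827451 = 1.609
Σt over all 4·3 pixels = 11667/340 ≈ 34.3147059
V = pitch²·Σt = 1.05²·11667/340 = 37.832

t(1,1)=1.609 V=37.832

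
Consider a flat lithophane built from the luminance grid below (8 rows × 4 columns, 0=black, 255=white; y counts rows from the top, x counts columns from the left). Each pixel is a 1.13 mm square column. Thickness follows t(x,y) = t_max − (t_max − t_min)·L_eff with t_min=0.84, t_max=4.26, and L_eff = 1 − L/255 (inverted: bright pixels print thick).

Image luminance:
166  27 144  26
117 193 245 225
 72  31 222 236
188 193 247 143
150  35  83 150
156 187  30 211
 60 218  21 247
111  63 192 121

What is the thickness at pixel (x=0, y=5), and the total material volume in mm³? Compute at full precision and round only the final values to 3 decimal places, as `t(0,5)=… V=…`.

span = t_max - t_min = 4.26 - 0.84 = 3.420
L(0,5) = 156, L_eff = 1 - 156/255 = 0.388235 (inverted)
t(0,5) = 4.26 - 3.420·0.388235 = 2.932
Σt over all 8·4 pixels = 37131/425 ≈ 87.3670588
V = pitch²·Σt = 1.13²·37131/425 = 111.559

t(0,5)=2.932 V=111.559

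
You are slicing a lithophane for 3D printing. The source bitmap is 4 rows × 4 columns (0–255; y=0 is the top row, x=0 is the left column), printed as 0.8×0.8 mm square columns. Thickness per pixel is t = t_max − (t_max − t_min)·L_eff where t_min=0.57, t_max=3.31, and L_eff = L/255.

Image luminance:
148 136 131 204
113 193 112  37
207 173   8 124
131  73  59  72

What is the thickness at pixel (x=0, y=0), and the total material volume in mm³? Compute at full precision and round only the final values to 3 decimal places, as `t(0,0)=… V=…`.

span = t_max - t_min = 3.31 - 0.57 = 2.740
L(0,0) = 148, L_eff = 148/255 = 0.580392
t(0,0) = 3.31 - 2.740·0.580392 = 1.720
Σt over all 4·4 pixels = 24239/750 ≈ 32.3186667
V = pitch²·Σt = 0.8²·24239/750 = 20.684

t(0,0)=1.720 V=20.684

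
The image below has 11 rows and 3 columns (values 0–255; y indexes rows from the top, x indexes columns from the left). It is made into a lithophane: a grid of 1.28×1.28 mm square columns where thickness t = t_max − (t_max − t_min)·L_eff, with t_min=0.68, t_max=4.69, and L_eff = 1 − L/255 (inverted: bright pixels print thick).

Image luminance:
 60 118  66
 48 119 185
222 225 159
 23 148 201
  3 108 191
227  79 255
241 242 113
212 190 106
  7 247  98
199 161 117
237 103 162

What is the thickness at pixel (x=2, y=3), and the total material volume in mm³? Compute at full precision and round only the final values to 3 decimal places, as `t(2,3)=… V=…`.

t(2,3)=3.841 V=162.291

span = t_max - t_min = 4.69 - 0.68 = 4.010
L(2,3) = 201, L_eff = 1 - 201/255 = 0.211765 (inverted)
t(2,3) = 4.69 - 4.010·0.211765 = 3.841
Σt over all 11·3 pixels = 210491/2125 ≈ 99.0545882
V = pitch²·Σt = 1.28²·210491/2125 = 162.291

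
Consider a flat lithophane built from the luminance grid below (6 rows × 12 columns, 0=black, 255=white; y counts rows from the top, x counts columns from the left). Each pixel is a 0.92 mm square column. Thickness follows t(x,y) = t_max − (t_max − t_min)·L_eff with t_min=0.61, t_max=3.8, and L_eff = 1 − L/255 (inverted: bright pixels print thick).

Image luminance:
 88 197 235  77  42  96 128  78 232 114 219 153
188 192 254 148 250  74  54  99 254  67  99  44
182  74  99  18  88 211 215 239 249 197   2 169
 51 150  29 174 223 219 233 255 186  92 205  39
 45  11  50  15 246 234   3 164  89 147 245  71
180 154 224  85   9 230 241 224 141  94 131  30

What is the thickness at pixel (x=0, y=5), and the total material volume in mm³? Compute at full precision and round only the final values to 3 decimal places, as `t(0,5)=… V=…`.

t(0,5)=2.862 V=143.523

span = t_max - t_min = 3.8 - 0.61 = 3.190
L(0,5) = 180, L_eff = 1 - 180/255 = 0.294118 (inverted)
t(0,5) = 3.8 - 3.190·0.294118 = 2.862
Σt over all 6·12 pixels = 360333/2125 ≈ 169.5684706
V = pitch²·Σt = 0.92²·360333/2125 = 143.523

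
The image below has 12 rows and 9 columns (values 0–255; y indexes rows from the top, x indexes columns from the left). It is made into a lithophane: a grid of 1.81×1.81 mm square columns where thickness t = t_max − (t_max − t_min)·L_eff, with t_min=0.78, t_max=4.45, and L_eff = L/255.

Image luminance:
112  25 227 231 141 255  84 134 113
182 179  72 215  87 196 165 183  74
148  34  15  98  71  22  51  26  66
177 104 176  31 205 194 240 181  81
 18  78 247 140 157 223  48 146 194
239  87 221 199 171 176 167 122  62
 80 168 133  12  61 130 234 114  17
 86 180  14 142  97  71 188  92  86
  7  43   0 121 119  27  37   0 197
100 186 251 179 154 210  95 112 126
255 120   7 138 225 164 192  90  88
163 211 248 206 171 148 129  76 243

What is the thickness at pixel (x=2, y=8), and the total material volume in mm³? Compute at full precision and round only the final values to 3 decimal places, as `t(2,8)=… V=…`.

t(2,8)=4.450 V=912.836

span = t_max - t_min = 4.45 - 0.78 = 3.670
L(2,8) = 0, L_eff = 0/255 = 0.000000
t(2,8) = 4.45 - 3.670·0.000000 = 4.450
Σt over all 12·9 pixels = 7105189/25500 ≈ 278.6348627
V = pitch²·Σt = 1.81²·7105189/25500 = 912.836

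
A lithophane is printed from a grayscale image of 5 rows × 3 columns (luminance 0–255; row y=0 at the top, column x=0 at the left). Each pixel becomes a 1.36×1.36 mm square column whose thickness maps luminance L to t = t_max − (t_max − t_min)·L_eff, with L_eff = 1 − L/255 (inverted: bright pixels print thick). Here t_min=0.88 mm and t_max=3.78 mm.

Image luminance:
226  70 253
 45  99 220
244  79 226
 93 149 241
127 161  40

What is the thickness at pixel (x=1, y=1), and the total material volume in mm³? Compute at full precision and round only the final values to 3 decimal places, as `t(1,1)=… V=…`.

t(1,1)=2.006 V=72.227

span = t_max - t_min = 3.78 - 0.88 = 2.900
L(1,1) = 99, L_eff = 1 - 99/255 = 0.611765 (inverted)
t(1,1) = 3.78 - 2.900·0.611765 = 2.006
Σt over all 5·3 pixels = 99577/2550 ≈ 39.0498039
V = pitch²·Σt = 1.36²·99577/2550 = 72.227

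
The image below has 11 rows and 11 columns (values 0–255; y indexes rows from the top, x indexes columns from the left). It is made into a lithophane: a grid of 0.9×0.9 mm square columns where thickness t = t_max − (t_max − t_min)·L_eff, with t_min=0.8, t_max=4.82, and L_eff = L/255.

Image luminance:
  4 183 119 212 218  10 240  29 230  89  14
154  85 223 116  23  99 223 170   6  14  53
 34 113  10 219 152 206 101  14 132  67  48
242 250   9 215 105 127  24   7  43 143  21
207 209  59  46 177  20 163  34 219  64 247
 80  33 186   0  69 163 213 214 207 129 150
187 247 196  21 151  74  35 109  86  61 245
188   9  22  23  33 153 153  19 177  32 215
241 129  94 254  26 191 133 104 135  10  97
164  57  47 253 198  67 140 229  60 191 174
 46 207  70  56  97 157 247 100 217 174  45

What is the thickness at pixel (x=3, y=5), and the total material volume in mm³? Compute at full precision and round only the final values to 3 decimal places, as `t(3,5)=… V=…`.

span = t_max - t_min = 4.82 - 0.8 = 4.020
L(3,5) = 0, L_eff = 0/255 = 0.000000
t(3,5) = 4.82 - 4.020·0.000000 = 4.820
Σt over all 11·11 pixels = 752554/2125 ≈ 354.1430588
V = pitch²·Σt = 0.9²·752554/2125 = 286.856

t(3,5)=4.820 V=286.856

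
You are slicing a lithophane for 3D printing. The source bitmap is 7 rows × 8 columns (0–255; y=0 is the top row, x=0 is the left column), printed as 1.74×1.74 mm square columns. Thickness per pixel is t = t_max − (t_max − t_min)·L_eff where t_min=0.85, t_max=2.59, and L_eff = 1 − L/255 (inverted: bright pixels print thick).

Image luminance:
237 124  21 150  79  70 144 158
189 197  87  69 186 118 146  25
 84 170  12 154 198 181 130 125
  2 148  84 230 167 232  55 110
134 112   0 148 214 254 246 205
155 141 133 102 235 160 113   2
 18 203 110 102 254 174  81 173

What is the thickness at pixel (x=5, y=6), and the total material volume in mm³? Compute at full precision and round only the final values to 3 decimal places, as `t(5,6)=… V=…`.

t(5,6)=2.037 V=300.109

span = t_max - t_min = 2.59 - 0.85 = 1.740
L(5,6) = 174, L_eff = 1 - 174/255 = 0.317647 (inverted)
t(5,6) = 2.59 - 1.740·0.317647 = 2.037
Σt over all 7·8 pixels = 421279/4250 ≈ 99.1244706
V = pitch²·Σt = 1.74²·421279/4250 = 300.109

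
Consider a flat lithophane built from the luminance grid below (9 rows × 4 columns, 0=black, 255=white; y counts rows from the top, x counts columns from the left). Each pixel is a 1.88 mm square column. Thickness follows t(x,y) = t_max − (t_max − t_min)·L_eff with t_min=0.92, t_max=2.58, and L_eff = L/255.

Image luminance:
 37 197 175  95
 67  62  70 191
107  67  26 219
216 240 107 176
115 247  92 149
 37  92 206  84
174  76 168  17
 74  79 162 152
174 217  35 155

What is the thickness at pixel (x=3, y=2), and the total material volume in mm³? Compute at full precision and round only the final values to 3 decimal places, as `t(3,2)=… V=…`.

span = t_max - t_min = 2.58 - 0.92 = 1.660
L(3,2) = 219, L_eff = 219/255 = 0.858824
t(3,2) = 2.58 - 1.660·0.858824 = 1.154
Σt over all 9·4 pixels = 268663/4250 ≈ 63.2148235
V = pitch²·Σt = 1.88²·268663/4250 = 223.426

t(3,2)=1.154 V=223.426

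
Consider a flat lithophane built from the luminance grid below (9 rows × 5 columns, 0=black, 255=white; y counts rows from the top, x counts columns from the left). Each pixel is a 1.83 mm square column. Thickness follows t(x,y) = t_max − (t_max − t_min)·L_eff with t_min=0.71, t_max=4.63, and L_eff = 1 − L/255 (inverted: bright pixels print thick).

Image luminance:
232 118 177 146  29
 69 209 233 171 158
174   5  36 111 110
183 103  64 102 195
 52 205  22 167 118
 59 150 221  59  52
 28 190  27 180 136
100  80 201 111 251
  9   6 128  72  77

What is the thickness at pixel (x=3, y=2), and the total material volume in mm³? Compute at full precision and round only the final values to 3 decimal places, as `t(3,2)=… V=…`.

span = t_max - t_min = 4.63 - 0.71 = 3.920
L(3,2) = 111, L_eff = 1 - 111/255 = 0.564706 (inverted)
t(3,2) = 4.63 - 3.920·0.564706 = 2.416
Σt over all 9·5 pixels = 2902517/25500 ≈ 113.8241961
V = pitch²·Σt = 1.83²·2902517/25500 = 381.186

t(3,2)=2.416 V=381.186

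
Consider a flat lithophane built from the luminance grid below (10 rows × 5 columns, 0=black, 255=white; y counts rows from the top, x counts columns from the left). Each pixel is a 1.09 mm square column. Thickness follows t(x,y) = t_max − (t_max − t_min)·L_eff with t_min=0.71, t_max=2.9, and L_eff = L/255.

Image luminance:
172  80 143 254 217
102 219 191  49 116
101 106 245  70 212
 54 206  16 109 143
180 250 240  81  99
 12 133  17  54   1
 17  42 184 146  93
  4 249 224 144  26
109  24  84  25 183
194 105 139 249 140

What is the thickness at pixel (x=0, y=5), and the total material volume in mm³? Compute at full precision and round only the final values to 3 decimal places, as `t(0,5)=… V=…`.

span = t_max - t_min = 2.9 - 0.71 = 2.190
L(0,5) = 12, L_eff = 12/255 = 0.047059
t(0,5) = 2.9 - 2.190·0.047059 = 2.797
Σt over all 10·5 pixels = 776031/8500 ≈ 91.2977647
V = pitch²·Σt = 1.09²·776031/8500 = 108.471

t(0,5)=2.797 V=108.471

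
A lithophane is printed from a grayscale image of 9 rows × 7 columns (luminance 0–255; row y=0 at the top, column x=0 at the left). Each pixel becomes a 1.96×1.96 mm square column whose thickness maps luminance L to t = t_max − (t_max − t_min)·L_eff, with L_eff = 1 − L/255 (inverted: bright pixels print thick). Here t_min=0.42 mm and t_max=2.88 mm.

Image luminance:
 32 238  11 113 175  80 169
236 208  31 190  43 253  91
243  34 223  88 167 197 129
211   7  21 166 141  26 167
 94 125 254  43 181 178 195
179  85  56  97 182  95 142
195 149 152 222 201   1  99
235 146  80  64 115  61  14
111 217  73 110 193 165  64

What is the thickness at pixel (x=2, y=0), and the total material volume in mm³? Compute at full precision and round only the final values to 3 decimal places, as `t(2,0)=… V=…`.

t(2,0)=0.526 V=407.877

span = t_max - t_min = 2.88 - 0.42 = 2.460
L(2,0) = 11, L_eff = 1 - 11/255 = 0.956863 (inverted)
t(2,0) = 2.88 - 2.460·0.956863 = 0.526
Σt over all 9·7 pixels = 225619/2125 ≈ 106.1736471
V = pitch²·Σt = 1.96²·225619/2125 = 407.877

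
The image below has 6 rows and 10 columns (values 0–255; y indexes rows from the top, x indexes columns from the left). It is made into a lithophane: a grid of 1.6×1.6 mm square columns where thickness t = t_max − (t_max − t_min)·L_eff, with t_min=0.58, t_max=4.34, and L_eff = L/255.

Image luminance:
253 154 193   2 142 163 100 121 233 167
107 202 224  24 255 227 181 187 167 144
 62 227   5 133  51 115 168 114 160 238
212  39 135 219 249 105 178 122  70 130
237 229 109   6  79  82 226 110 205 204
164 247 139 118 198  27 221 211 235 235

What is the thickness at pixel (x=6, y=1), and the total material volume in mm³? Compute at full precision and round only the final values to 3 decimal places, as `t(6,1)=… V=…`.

t(6,1)=1.671 V=317.083

span = t_max - t_min = 4.34 - 0.58 = 3.760
L(6,1) = 181, L_eff = 181/255 = 0.709804
t(6,1) = 4.34 - 3.760·0.709804 = 1.671
Σt over all 6·10 pixels = 157922/1275 ≈ 123.8603922
V = pitch²·Σt = 1.6²·157922/1275 = 317.083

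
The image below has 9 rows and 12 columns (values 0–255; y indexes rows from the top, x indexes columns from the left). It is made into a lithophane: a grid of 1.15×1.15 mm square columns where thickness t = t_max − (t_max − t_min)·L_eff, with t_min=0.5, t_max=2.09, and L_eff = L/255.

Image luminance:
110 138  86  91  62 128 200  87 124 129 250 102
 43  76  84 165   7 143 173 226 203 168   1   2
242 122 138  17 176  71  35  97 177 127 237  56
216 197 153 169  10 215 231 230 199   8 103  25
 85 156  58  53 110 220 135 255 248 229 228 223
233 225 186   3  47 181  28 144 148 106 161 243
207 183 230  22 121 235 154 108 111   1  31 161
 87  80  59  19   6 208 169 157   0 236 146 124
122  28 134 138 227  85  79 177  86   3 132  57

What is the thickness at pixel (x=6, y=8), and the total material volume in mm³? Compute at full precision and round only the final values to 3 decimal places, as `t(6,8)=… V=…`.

span = t_max - t_min = 2.09 - 0.5 = 1.590
L(6,8) = 79, L_eff = 79/255 = 0.309804
t(6,8) = 2.09 - 1.590·0.309804 = 1.597
Σt over all 9·12 pixels = 1183139/8500 ≈ 139.1928235
V = pitch²·Σt = 1.15²·1183139/8500 = 184.083

t(6,8)=1.597 V=184.083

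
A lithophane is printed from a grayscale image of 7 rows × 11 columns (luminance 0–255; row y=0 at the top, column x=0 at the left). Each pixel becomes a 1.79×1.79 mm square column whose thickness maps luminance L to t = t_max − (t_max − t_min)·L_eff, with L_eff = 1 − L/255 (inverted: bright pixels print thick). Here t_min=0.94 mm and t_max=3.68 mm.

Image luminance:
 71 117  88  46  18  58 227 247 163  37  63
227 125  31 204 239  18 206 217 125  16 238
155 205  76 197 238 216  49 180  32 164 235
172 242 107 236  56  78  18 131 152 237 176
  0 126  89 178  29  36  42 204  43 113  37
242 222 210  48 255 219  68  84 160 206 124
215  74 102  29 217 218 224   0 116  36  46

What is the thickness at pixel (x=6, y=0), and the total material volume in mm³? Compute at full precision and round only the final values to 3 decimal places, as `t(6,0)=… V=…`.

span = t_max - t_min = 3.68 - 0.94 = 2.740
L(6,0) = 227, L_eff = 1 - 227/255 = 0.109804 (inverted)
t(6,0) = 3.68 - 2.740·0.109804 = 3.379
Σt over all 7·11 pixels = 231271/1275 ≈ 181.3890196
V = pitch²·Σt = 1.79²·231271/1275 = 581.189

t(6,0)=3.379 V=581.189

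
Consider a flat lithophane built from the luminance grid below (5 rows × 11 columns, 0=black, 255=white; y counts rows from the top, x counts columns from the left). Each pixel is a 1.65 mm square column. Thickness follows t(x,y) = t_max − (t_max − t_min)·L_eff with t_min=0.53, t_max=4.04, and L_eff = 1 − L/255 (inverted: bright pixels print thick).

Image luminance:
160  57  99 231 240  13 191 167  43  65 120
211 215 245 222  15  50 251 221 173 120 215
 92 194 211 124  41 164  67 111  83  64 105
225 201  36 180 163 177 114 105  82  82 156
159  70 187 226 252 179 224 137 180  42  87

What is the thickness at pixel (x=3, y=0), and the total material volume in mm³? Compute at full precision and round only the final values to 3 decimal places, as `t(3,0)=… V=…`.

span = t_max - t_min = 4.04 - 0.53 = 3.510
L(3,0) = 231, L_eff = 1 - 231/255 = 0.094118 (inverted)
t(3,0) = 4.04 - 3.510·0.094118 = 3.710
Σt over all 5·11 pixels = 1165523/8500 ≈ 137.1203529
V = pitch²·Σt = 1.65²·1165523/8500 = 373.310

t(3,0)=3.710 V=373.310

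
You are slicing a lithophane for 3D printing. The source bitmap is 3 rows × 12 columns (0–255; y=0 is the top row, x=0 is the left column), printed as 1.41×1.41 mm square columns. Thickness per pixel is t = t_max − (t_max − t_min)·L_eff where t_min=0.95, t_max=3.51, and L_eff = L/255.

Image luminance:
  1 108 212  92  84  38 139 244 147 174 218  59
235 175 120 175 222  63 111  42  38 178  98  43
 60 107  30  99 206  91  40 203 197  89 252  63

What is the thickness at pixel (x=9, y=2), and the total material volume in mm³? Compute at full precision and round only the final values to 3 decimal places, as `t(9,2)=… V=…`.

t(9,2)=2.617 V=162.339

span = t_max - t_min = 3.51 - 0.95 = 2.560
L(9,2) = 89, L_eff = 89/255 = 0.349020
t(9,2) = 3.51 - 2.560·0.349020 = 2.617
Σt over all 3·12 pixels = 520553/6375 ≈ 81.6553725
V = pitch²·Σt = 1.41²·520553/6375 = 162.339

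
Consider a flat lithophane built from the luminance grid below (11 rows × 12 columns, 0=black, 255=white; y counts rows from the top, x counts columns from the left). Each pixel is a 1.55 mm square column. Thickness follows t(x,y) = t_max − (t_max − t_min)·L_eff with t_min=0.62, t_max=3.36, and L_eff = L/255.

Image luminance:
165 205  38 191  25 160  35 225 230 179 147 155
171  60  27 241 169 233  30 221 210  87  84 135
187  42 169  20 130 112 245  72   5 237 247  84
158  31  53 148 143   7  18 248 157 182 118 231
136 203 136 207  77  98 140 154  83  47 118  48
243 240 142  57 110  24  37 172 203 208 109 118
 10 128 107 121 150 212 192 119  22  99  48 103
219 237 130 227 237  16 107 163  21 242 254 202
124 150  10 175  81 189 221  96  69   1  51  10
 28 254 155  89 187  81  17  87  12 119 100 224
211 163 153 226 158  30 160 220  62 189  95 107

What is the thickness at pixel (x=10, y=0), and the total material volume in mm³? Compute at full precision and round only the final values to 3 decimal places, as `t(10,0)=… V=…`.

span = t_max - t_min = 3.36 - 0.62 = 2.740
L(10,0) = 147, L_eff = 147/255 = 0.576471
t(10,0) = 3.36 - 2.740·0.576471 = 1.780
Σt over all 11·12 pixels = 1097347/4250 ≈ 258.1992941
V = pitch²·Σt = 1.55²·1097347/4250 = 620.324

t(10,0)=1.780 V=620.324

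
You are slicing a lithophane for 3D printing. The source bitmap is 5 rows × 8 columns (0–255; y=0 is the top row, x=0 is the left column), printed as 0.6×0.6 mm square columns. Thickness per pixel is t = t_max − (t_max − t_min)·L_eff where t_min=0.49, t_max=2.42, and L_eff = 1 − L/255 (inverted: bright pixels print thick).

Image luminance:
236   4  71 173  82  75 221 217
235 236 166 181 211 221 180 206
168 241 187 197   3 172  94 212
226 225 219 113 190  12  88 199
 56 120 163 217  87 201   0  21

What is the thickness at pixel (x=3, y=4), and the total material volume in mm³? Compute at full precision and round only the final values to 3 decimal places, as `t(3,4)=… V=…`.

t(3,4)=2.132 V=23.748

span = t_max - t_min = 2.42 - 0.49 = 1.930
L(3,4) = 217, L_eff = 1 - 217/255 = 0.149020 (inverted)
t(3,4) = 2.42 - 1.930·0.149020 = 2.132
Σt over all 5·8 pixels = 280353/4250 ≈ 65.9654118
V = pitch²·Σt = 0.6²·280353/4250 = 23.748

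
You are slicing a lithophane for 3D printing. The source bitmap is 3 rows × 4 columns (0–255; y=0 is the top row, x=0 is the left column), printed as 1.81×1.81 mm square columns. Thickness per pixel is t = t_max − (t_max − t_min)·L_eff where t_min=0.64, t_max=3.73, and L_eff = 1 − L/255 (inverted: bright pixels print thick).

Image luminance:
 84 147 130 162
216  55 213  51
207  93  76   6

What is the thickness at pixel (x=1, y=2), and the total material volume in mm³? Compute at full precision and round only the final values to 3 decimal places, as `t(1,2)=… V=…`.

t(1,2)=1.767 V=82.326

span = t_max - t_min = 3.73 - 0.64 = 3.090
L(1,2) = 93, L_eff = 1 - 93/255 = 0.635294 (inverted)
t(1,2) = 3.73 - 3.090·0.635294 = 1.767
Σt over all 3·4 pixels = 2136/85 ≈ 25.1294118
V = pitch²·Σt = 1.81²·2136/85 = 82.326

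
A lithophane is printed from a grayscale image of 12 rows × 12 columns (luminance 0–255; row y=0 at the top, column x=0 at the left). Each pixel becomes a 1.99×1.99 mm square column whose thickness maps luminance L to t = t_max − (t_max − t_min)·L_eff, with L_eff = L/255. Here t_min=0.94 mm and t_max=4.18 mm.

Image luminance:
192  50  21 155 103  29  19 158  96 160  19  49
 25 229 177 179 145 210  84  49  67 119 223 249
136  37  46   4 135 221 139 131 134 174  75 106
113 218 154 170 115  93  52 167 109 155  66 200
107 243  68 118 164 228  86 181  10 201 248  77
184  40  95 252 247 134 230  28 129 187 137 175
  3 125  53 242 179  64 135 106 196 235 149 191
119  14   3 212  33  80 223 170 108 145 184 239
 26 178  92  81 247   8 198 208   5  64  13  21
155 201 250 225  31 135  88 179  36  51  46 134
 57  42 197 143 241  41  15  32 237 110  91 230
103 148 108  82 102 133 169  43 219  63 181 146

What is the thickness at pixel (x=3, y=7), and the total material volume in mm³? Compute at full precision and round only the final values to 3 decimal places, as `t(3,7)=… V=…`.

span = t_max - t_min = 4.18 - 0.94 = 3.240
L(3,7) = 212, L_eff = 212/255 = 0.831373
t(3,7) = 4.18 - 3.240·0.831373 = 1.486
Σt over all 12·12 pixels = 371.448
V = pitch²·Σt = 1.99²·371.448 = 1470.971

t(3,7)=1.486 V=1470.971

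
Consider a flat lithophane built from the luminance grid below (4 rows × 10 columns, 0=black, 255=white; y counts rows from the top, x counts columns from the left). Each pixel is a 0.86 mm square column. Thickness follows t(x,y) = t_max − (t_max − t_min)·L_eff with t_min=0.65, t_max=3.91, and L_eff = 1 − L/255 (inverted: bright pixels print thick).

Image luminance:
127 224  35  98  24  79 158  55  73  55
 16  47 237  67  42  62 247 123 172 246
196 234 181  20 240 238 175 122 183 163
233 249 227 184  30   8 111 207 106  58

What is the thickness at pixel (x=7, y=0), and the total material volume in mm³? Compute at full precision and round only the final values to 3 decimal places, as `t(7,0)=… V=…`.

t(7,0)=1.353 V=69.834

span = t_max - t_min = 3.91 - 0.65 = 3.260
L(7,0) = 55, L_eff = 1 - 55/255 = 0.784314 (inverted)
t(7,0) = 3.91 - 3.260·0.784314 = 1.353
Σt over all 4·10 pixels = 200646/2125 ≈ 94.4216471
V = pitch²·Σt = 0.86²·200646/2125 = 69.834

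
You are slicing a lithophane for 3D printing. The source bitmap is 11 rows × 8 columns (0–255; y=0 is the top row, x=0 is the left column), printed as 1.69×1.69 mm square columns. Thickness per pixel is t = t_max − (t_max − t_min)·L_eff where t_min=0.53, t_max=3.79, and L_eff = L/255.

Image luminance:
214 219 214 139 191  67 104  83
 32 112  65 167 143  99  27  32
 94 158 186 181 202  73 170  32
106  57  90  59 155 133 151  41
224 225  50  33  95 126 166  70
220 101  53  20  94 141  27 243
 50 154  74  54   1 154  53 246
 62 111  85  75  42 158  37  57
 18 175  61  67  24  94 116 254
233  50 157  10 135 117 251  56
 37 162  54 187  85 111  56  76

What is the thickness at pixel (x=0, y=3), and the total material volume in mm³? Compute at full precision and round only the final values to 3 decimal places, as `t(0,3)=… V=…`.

t(0,3)=2.435 V=599.008

span = t_max - t_min = 3.79 - 0.53 = 3.260
L(0,3) = 106, L_eff = 106/255 = 0.415686
t(0,3) = 3.79 - 3.260·0.415686 = 2.435
Σt over all 11·8 pixels = 2674051/12750 ≈ 209.7294902
V = pitch²·Σt = 1.69²·2674051/12750 = 599.008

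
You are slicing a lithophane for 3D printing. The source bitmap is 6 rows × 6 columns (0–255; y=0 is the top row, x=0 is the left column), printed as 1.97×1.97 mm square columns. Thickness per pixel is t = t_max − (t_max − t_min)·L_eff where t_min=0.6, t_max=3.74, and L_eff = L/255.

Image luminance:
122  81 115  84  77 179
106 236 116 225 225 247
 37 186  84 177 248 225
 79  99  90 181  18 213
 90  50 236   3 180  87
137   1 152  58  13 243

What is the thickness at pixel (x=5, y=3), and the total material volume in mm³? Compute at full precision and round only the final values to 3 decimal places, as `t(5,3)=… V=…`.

span = t_max - t_min = 3.74 - 0.6 = 3.140
L(5,3) = 213, L_eff = 213/255 = 0.835294
t(5,3) = 3.74 - 3.140·0.835294 = 1.117
Σt over all 6·6 pixels = 97876/1275 ≈ 76.7654902
V = pitch²·Σt = 1.97²·97876/1275 = 297.919

t(5,3)=1.117 V=297.919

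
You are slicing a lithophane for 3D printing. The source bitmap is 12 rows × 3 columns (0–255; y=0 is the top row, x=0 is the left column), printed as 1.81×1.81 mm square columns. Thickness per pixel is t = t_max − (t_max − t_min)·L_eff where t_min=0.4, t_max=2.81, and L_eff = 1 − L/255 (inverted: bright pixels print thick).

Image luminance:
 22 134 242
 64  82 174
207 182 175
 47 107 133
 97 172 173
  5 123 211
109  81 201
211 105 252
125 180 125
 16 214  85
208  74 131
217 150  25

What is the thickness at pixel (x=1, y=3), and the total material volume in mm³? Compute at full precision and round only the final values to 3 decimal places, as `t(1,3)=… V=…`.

span = t_max - t_min = 2.81 - 0.4 = 2.410
L(1,3) = 107, L_eff = 1 - 107/255 = 0.580392 (inverted)
t(1,3) = 2.81 - 2.410·0.580392 = 1.411
Σt over all 12·3 pixels = 1538219/25500 ≈ 60.3223137
V = pitch²·Σt = 1.81²·1538219/25500 = 197.622

t(1,3)=1.411 V=197.622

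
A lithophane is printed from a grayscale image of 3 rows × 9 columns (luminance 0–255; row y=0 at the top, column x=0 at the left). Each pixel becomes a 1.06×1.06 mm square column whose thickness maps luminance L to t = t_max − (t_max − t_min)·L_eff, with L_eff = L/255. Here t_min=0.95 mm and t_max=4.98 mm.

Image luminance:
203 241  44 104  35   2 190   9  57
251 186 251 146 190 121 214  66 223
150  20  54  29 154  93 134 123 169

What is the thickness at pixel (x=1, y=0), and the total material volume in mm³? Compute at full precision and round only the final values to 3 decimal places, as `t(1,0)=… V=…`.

span = t_max - t_min = 4.98 - 0.95 = 4.030
L(1,0) = 241, L_eff = 241/255 = 0.945098
t(1,0) = 4.98 - 4.030·0.945098 = 1.171
Σt over all 3·9 pixels = 678251/8500 ≈ 79.7942353
V = pitch²·Σt = 1.06²·678251/8500 = 89.657

t(1,0)=1.171 V=89.657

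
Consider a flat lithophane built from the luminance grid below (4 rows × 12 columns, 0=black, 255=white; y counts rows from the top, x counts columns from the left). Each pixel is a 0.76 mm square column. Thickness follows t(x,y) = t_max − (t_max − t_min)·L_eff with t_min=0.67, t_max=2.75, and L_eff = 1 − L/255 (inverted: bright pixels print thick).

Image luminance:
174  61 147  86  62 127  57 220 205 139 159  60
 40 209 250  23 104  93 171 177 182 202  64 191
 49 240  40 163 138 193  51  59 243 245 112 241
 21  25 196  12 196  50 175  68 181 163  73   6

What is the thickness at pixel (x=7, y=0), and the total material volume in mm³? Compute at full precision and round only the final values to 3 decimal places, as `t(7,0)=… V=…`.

t(7,0)=2.465 V=47.518

span = t_max - t_min = 2.75 - 0.67 = 2.080
L(7,0) = 220, L_eff = 1 - 220/255 = 0.137255 (inverted)
t(7,0) = 2.75 - 2.080·0.137255 = 2.465
Σt over all 4·12 pixels = 524456/6375 ≈ 82.2676078
V = pitch²·Σt = 0.76²·524456/6375 = 47.518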